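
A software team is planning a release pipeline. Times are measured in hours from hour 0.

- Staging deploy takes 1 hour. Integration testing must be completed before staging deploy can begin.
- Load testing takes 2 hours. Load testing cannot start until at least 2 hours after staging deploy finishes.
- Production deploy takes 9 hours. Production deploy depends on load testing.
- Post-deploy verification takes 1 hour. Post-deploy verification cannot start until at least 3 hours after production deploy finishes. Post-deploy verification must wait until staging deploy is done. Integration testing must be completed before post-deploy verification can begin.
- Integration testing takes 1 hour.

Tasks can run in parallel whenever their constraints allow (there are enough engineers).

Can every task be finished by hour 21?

Yes

Integration testing can start immediately at hour 0; it finishes at hour 1.
Staging deploy waits on integration testing (finishes hour 1), so it starts at hour 1 and finishes at 1 + 1 = hour 2.
Load testing cannot begin until staging deploy (finishes hour 2, plus 2-hour gap → hour 4). It runs from hour 4 to 4 + 2 = hour 6.
Production deploy cannot begin until load testing (finishes hour 6). It runs from hour 6 to 6 + 9 = hour 15.
Post-deploy verification cannot start until production deploy (finishes hour 15, plus 3-hour gap → hour 18); staging deploy (finishes hour 2); integration testing (finishes hour 1). The controlling bound is hour 18, so post-deploy verification finishes at 18 + 1 = hour 19.
Every task is finished by hour 19, which is no later than the deadline of 21, so the schedule is feasible.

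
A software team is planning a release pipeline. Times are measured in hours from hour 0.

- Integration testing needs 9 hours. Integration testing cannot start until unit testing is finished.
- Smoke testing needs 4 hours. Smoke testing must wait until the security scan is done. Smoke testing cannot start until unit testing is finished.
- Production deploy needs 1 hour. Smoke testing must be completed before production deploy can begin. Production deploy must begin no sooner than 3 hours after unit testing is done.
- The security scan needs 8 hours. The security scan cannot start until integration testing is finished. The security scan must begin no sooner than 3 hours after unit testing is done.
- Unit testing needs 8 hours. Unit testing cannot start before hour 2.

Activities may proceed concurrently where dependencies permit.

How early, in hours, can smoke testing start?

27

Unit testing waits on its own release at hour 2, so it starts at hour 2 and finishes at 2 + 8 = hour 10.
Integration testing cannot begin until unit testing (finishes hour 10). It runs from hour 10 to 10 + 9 = hour 19.
The security scan has to wait for integration testing (finishes hour 19); unit testing (finishes hour 10, plus 3-hour gap → hour 13). The latest of these is hour 19, so the security scan runs hour 19 to 19 + 8 = hour 27.
Smoke testing waits on the security scan (finishes hour 27); unit testing (finishes hour 10). The latest of these is hour 27, which is the earliest smoke testing can start.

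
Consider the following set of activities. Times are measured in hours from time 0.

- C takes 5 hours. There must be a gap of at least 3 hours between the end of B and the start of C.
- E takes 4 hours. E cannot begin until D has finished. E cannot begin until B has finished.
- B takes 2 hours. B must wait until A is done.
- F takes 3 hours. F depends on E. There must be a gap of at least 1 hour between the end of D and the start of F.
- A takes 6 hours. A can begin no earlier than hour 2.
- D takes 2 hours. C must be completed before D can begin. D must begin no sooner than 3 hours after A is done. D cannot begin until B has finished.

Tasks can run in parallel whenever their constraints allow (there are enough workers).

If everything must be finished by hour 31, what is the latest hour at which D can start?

22

F has no dependents, so it just needs to finish by hour 31. Starting by 31 − 3 = hour 28 achieves that.
E has to be done before F (must start by hour 28). That means finishing by hour 28, i.e. starting by 28 − 4 = hour 24.
D has several dependents: E (must start by hour 24); F (must start by hour 28, minus 1-hour gap → hour 27). The earliest of those limits is hour 24, so D must start by 24 − 2 = hour 22.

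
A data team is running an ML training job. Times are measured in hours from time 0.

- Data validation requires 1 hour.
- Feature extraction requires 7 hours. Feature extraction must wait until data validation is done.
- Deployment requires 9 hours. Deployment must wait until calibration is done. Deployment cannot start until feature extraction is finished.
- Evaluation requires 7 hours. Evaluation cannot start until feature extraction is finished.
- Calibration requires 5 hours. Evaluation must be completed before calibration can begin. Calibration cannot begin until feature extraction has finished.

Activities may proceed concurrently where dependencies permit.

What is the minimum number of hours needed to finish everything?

Nothing blocks data validation, so it runs from hour 0 to hour 1.
Feature extraction cannot begin until data validation (finishes hour 1). It runs from hour 1 to 1 + 7 = hour 8.
After feature extraction (finishes hour 8), evaluation can start at hour 8 and finishes at hour 15.
For calibration: evaluation (finishes hour 15); feature extraction (finishes hour 8). Taking the maximum gives a start of hour 15, and it finishes at 15 + 5 = hour 20.
Deployment needs all of calibration (finishes hour 20); feature extraction (finishes hour 8). That puts its earliest start at hour 20; it finishes at 20 + 9 = hour 29.
All tasks are finished once the last one completes. Finish times: Data validation at 1, Feature extraction at 8, Evaluation at 15, Calibration at 20, Deployment at 29. The latest is hour 29.

29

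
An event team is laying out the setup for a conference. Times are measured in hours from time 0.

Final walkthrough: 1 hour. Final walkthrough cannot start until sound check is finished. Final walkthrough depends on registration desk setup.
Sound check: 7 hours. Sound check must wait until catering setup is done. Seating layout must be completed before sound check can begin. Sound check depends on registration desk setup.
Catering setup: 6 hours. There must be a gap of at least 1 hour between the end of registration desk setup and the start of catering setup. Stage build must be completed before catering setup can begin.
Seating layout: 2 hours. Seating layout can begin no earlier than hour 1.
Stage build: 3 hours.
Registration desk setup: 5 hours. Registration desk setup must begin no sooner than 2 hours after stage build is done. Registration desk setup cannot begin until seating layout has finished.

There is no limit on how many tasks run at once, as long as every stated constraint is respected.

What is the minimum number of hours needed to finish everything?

25

Seating layout cannot begin until its own release at hour 1. It runs from hour 1 to 1 + 2 = hour 3.
Stage build has no prerequisites, so it starts at hour 0 and finishes at hour 3.
Registration desk setup needs all of stage build (finishes hour 3, plus 2-hour gap → hour 5); seating layout (finishes hour 3). That puts its earliest start at hour 5; it finishes at 5 + 5 = hour 10.
Catering setup has to wait for registration desk setup (finishes hour 10, plus 1-hour gap → hour 11); stage build (finishes hour 3). The latest of these is hour 11, so catering setup runs hour 11 to 11 + 6 = hour 17.
Sound check has to wait for catering setup (finishes hour 17); seating layout (finishes hour 3); registration desk setup (finishes hour 10). The latest of these is hour 17, so sound check runs hour 17 to 17 + 7 = hour 24.
Final walkthrough has to wait for sound check (finishes hour 24); registration desk setup (finishes hour 10). The latest of these is hour 24, so final walkthrough runs hour 24 to 24 + 1 = hour 25.
All tasks are finished once the last one completes. Finish times: Stage build at 3, Seating layout at 3, Registration desk setup at 10, Catering setup at 17, Sound check at 24, Final walkthrough at 25. The latest is hour 25.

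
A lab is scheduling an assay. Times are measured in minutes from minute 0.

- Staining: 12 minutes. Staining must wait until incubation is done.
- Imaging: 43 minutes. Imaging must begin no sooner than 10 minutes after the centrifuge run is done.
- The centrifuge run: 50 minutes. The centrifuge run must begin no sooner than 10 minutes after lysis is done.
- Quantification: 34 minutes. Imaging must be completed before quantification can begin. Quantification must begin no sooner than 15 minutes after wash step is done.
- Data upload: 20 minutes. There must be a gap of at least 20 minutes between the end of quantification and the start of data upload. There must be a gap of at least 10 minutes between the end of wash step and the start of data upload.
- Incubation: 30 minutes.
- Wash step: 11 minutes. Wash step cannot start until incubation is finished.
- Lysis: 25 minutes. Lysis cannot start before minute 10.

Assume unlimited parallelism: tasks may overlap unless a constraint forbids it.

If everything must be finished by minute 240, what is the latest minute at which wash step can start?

Nothing follows data upload; the deadline of minute 240 is its only limit. It must start by 240 − 20 = minute 220.
Quantification must finish before data upload (must start by minute 220, minus 20-minute gap → minute 200). With a 34-minute duration, quantification must start by 200 − 34 = minute 166.
Wash step feeds quantification (must start by minute 166, minus 15-minute gap → minute 151); data upload (must start by minute 220, minus 10-minute gap → minute 210). Taking the minimum, wash step must finish by minute 151 and start by 151 − 11 = minute 140.

140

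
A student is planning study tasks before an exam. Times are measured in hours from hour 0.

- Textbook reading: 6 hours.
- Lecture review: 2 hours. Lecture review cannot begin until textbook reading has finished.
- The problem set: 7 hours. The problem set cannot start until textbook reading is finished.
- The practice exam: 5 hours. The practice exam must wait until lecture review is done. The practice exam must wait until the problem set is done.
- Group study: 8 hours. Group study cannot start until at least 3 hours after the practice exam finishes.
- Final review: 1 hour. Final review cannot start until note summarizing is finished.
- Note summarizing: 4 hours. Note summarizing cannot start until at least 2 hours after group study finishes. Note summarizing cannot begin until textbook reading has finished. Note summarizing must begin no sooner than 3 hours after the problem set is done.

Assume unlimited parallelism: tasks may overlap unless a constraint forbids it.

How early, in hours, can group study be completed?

29

Textbook reading has no prerequisites, so it starts at hour 0 and finishes at hour 6.
The problem set cannot begin until textbook reading (finishes hour 6). It runs from hour 6 to 6 + 7 = hour 13.
Lecture review waits on textbook reading (finishes hour 6), so it starts at hour 6 and finishes at 6 + 2 = hour 8.
The practice exam has to wait for lecture review (finishes hour 8); the problem set (finishes hour 13). The latest of these is hour 13, so the practice exam runs hour 13 to 13 + 5 = hour 18.
Group study cannot begin until the practice exam (finishes hour 18, plus 3-hour gap → hour 21). It runs from hour 21 to 21 + 8 = hour 29.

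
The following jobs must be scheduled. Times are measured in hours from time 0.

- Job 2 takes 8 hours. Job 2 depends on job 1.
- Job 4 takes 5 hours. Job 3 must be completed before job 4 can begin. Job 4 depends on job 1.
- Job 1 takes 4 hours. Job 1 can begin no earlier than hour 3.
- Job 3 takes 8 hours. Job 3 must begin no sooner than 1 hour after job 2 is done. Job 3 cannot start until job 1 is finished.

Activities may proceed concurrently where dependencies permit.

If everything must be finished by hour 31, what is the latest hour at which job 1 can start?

To finish by hour 31, job 4 (duration 5) must start no later than hour 26.
Job 3 has to be done before job 4 (must start by hour 26). That means finishing by hour 26, i.e. starting by 26 − 8 = hour 18.
Job 2 has to be done before job 3 (must start by hour 18, minus 1-hour gap → hour 17). That means finishing by hour 17, i.e. starting by 17 − 8 = hour 9.
Job 1 must finish in time for job 2 (must start by hour 9); job 3 (must start by hour 18); job 4 (must start by hour 26). The tightest is hour 9, so job 1 must start by 9 − 4 = hour 5.

5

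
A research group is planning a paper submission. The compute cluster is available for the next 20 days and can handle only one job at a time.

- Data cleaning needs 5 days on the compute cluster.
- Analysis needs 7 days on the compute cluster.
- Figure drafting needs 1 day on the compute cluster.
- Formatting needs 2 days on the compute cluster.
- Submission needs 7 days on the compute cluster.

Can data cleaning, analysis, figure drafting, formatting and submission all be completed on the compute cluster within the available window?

Running back to back, the jobs need 5 + 7 + 1 + 2 + 7 = 22 days on the compute cluster.
Since 22 > 20, they cannot all fit.

No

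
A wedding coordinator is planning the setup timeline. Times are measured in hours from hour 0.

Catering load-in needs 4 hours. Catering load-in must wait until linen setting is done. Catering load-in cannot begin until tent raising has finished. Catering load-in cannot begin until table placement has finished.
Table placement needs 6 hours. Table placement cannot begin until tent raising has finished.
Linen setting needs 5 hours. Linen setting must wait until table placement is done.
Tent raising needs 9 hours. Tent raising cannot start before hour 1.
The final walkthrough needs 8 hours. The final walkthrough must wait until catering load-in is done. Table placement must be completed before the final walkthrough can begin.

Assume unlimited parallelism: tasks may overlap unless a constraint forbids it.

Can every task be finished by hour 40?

Yes

Tent raising cannot begin until its own release at hour 1. It runs from hour 1 to 1 + 9 = hour 10.
Table placement cannot begin until tent raising (finishes hour 10). It runs from hour 10 to 10 + 6 = hour 16.
Linen setting cannot begin until table placement (finishes hour 16). It runs from hour 16 to 16 + 5 = hour 21.
For catering load-in: linen setting (finishes hour 21); tent raising (finishes hour 10); table placement (finishes hour 16). Taking the maximum gives a start of hour 21, and it finishes at 21 + 4 = hour 25.
The final walkthrough has to wait for catering load-in (finishes hour 25); table placement (finishes hour 16). The latest of these is hour 25, so the final walkthrough runs hour 25 to 25 + 8 = hour 33.
Every task is finished by hour 33, which is no later than the deadline of 40, so the schedule is feasible.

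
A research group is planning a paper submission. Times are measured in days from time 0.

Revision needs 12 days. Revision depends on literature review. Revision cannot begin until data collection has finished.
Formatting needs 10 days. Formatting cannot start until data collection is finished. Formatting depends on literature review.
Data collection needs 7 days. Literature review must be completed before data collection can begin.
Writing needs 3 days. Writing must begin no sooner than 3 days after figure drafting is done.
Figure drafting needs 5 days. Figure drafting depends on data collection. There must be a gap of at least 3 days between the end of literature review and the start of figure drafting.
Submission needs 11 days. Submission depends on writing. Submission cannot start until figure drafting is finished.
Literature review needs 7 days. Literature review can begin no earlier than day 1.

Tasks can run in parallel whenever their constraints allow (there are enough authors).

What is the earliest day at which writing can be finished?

After its own release at day 1, literature review can start at day 1 and finishes at day 8.
Data collection cannot begin until literature review (finishes day 8). It runs from day 8 to 8 + 7 = day 15.
Figure drafting has to wait for data collection (finishes day 15); literature review (finishes day 8, plus 3-day gap → day 11). The latest of these is day 15, so figure drafting runs day 15 to 15 + 5 = day 20.
Writing cannot begin until figure drafting (finishes day 20, plus 3-day gap → day 23). It runs from day 23 to 23 + 3 = day 26.

26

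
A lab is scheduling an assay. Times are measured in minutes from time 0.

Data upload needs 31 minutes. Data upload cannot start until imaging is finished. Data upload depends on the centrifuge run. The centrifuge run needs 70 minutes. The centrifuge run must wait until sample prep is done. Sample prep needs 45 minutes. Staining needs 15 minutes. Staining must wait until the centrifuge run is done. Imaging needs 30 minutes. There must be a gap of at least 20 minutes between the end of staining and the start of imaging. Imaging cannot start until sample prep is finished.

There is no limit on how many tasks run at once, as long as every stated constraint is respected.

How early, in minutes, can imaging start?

Sample prep has no prerequisites, so it starts at minute 0 and finishes at minute 45.
The centrifuge run cannot begin until sample prep (finishes minute 45). It runs from minute 45 to 45 + 70 = minute 115.
After the centrifuge run (finishes minute 115), staining can start at minute 115 and finishes at minute 130.
Imaging waits on staining (finishes minute 130, plus 20-minute gap → minute 150); sample prep (finishes minute 45). The latest of these is minute 150, which is the earliest imaging can start.

150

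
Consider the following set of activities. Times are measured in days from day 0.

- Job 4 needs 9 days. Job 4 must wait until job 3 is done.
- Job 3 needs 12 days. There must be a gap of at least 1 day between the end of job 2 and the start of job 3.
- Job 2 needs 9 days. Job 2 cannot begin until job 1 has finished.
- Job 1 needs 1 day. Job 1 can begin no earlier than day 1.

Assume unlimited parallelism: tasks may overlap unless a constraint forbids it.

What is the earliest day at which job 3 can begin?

Job 1 waits on its own release at day 1, so it starts at day 1 and finishes at 1 + 1 = day 2.
After job 1 (finishes day 2), job 2 can start at day 2 and finishes at day 11.
Job 3 waits on job 2 (finishes day 11, plus 1-day gap → day 12), so the earliest it can start is day 12.

12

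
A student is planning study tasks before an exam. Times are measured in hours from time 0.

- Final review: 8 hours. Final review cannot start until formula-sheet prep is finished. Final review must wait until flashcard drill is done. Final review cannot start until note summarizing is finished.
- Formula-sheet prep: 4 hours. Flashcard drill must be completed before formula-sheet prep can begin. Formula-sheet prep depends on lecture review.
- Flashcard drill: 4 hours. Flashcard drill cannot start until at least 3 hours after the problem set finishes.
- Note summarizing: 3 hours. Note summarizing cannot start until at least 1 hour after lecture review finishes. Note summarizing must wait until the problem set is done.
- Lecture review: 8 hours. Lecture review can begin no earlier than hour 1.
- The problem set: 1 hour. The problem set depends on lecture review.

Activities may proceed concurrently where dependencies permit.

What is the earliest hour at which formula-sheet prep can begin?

17

After its own release at hour 1, lecture review can start at hour 1 and finishes at hour 9.
The problem set cannot begin until lecture review (finishes hour 9). It runs from hour 9 to 9 + 1 = hour 10.
After the problem set (finishes hour 10, plus 3-hour gap → hour 13), flashcard drill can start at hour 13 and finishes at hour 17.
Formula-sheet prep waits on flashcard drill (finishes hour 17); lecture review (finishes hour 9). The latest of these is hour 17, which is the earliest formula-sheet prep can start.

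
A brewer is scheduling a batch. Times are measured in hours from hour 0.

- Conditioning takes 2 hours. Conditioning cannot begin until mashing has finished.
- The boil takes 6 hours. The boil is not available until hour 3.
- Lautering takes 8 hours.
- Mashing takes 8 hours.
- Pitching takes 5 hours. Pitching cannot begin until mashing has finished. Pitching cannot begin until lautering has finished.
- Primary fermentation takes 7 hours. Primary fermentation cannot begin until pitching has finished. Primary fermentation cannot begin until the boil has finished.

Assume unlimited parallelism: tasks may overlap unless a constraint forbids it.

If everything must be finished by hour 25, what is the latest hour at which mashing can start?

Primary fermentation has no dependents, so it just needs to finish by hour 25. Starting by 25 − 7 = hour 18 achieves that.
Pitching must finish before primary fermentation (must start by hour 18). With a 5-hour duration, pitching must start by 18 − 5 = hour 13.
Conditioning must finish by hour 25; it takes 2 hours, so it must start by 25 − 2 = hour 23.
Mashing feeds pitching (must start by hour 13); conditioning (must start by hour 23). Taking the minimum, mashing must finish by hour 13 and start by 13 − 8 = hour 5.

5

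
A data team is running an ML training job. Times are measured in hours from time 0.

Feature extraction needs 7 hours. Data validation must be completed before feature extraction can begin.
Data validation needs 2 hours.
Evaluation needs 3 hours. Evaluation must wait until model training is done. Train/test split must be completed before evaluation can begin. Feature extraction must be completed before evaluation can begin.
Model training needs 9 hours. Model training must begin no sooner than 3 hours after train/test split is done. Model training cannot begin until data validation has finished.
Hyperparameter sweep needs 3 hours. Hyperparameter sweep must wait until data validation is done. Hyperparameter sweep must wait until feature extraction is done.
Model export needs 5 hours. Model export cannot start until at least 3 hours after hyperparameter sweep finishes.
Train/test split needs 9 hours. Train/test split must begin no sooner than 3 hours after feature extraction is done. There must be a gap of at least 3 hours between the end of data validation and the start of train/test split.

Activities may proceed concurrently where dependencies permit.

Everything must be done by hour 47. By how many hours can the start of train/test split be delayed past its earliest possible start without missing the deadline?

Nothing blocks data validation, so it runs from hour 0 to hour 2.
After data validation (finishes hour 2), feature extraction can start at hour 2 and finishes at hour 9.
Train/test split cannot start until feature extraction (finishes hour 9, plus 3-hour gap → hour 12); data validation (finishes hour 2, plus 3-hour gap → hour 5). The controlling bound is hour 12, so train/test split finishes at 12 + 9 = hour 21.

Working backward from the deadline:
To finish by hour 47, evaluation (duration 3) must start no later than hour 44.
Model training must finish before evaluation (must start by hour 44). With a 9-hour duration, model training must start by 44 − 9 = hour 35.
Train/test split must finish in time for model training (must start by hour 35, minus 3-hour gap → hour 32); evaluation (must start by hour 44). The tightest is hour 32, so train/test split must start by 32 − 9 = hour 23.
So train/test split can start as early as hour 12 and as late as hour 23, giving 23 − 12 = 11 hours of slack.

11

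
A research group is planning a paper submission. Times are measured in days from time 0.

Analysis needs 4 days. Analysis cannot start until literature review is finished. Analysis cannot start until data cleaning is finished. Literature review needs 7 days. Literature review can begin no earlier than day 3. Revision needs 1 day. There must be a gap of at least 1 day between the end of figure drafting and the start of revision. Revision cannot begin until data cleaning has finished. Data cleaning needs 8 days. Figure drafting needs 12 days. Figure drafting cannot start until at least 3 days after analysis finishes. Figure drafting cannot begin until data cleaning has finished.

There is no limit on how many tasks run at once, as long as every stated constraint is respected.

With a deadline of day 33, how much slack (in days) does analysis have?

2

Data cleaning can start immediately at day 0; it finishes at day 8.
After its own release at day 3, literature review can start at day 3 and finishes at day 10.
Analysis has to wait for literature review (finishes day 10); data cleaning (finishes day 8). The latest of these is day 10, so analysis runs day 10 to 10 + 4 = day 14.

Working backward from the deadline:
Nothing follows revision; the deadline of day 33 is its only limit. It must start by 33 − 1 = day 32.
Figure drafting has to be done before revision (must start by day 32, minus 1-day gap → day 31). That means finishing by day 31, i.e. starting by 31 − 12 = day 19.
Analysis has to be done before figure drafting (must start by day 19, minus 3-day gap → day 16). That means finishing by day 16, i.e. starting by 16 − 4 = day 12.
So analysis can start as early as day 10 and as late as day 12, giving 12 − 10 = 2 days of slack.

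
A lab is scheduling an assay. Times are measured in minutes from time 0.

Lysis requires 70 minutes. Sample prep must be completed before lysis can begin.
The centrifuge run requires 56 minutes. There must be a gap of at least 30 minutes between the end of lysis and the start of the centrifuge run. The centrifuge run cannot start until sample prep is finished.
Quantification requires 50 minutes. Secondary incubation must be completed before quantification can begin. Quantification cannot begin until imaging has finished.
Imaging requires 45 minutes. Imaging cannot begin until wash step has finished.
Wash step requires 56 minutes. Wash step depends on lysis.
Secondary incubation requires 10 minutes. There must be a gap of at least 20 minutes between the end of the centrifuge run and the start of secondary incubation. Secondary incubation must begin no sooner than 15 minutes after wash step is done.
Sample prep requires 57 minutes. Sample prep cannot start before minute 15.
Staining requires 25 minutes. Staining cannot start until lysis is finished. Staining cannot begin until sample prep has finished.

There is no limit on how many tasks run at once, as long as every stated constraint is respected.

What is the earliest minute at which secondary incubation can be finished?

258

Sample prep waits on its own release at minute 15, so it starts at minute 15 and finishes at 15 + 57 = minute 72.
Lysis cannot begin until sample prep (finishes minute 72). It runs from minute 72 to 72 + 70 = minute 142.
After lysis (finishes minute 142), wash step can start at minute 142 and finishes at minute 198.
The centrifuge run needs all of lysis (finishes minute 142, plus 30-minute gap → minute 172); sample prep (finishes minute 72). That puts its earliest start at minute 172; it finishes at 172 + 56 = minute 228.
Secondary incubation has to wait for the centrifuge run (finishes minute 228, plus 20-minute gap → minute 248); wash step (finishes minute 198, plus 15-minute gap → minute 213). The latest of these is minute 248, so secondary incubation runs minute 248 to 248 + 10 = minute 258.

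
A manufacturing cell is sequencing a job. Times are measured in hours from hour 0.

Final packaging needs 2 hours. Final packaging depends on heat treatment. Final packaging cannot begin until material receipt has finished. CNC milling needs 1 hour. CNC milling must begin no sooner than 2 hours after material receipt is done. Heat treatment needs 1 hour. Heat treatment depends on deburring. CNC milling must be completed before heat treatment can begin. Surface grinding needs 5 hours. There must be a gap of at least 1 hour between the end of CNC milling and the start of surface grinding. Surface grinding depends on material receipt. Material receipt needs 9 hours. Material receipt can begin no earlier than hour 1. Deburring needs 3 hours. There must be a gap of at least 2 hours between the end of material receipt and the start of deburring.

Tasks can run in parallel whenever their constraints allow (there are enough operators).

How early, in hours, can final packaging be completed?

Material receipt waits on its own release at hour 1, so it starts at hour 1 and finishes at 1 + 9 = hour 10.
CNC milling cannot begin until material receipt (finishes hour 10, plus 2-hour gap → hour 12). It runs from hour 12 to 12 + 1 = hour 13.
After material receipt (finishes hour 10, plus 2-hour gap → hour 12), deburring can start at hour 12 and finishes at hour 15.
Heat treatment needs all of deburring (finishes hour 15); CNC milling (finishes hour 13). That puts its earliest start at hour 15; it finishes at 15 + 1 = hour 16.
For final packaging: heat treatment (finishes hour 16); material receipt (finishes hour 10). Taking the maximum gives a start of hour 16, and it finishes at 16 + 2 = hour 18.

18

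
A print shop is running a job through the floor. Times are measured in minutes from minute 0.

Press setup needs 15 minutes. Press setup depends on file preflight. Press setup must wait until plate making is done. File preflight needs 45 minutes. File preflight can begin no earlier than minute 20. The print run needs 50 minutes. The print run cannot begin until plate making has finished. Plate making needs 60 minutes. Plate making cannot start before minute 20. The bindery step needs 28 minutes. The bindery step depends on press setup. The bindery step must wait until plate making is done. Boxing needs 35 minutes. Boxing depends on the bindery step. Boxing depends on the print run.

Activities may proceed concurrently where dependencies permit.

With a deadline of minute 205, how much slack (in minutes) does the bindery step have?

Plate making waits on its own release at minute 20, so it starts at minute 20 and finishes at 20 + 60 = minute 80.
File preflight cannot begin until its own release at minute 20. It runs from minute 20 to 20 + 45 = minute 65.
Press setup needs all of file preflight (finishes minute 65); plate making (finishes minute 80). That puts its earliest start at minute 80; it finishes at 80 + 15 = minute 95.
The bindery step has to wait for press setup (finishes minute 95); plate making (finishes minute 80). The latest of these is minute 95, so the bindery step runs minute 95 to 95 + 28 = minute 123.

Working backward from the deadline:
Boxing must finish by minute 205; it takes 35 minutes, so it must start by 205 − 35 = minute 170.
The bindery step must finish before boxing (must start by minute 170). With a 28-minute duration, the bindery step must start by 170 − 28 = minute 142.
So the bindery step can start as early as minute 95 and as late as minute 142, giving 142 − 95 = 47 minutes of slack.

47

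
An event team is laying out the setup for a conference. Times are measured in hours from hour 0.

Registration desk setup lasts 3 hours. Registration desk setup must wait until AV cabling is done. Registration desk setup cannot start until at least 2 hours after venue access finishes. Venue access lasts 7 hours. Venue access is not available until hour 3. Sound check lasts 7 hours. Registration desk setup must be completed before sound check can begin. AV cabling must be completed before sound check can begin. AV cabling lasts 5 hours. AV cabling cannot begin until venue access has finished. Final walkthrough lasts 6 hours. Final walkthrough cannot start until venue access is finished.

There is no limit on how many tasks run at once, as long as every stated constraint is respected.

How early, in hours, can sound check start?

18

After its own release at hour 3, venue access can start at hour 3 and finishes at hour 10.
After venue access (finishes hour 10), AV cabling can start at hour 10 and finishes at hour 15.
Registration desk setup needs all of AV cabling (finishes hour 15); venue access (finishes hour 10, plus 2-hour gap → hour 12). That puts its earliest start at hour 15; it finishes at 15 + 3 = hour 18.
Sound check waits on registration desk setup (finishes hour 18); AV cabling (finishes hour 15). The latest of these is hour 18, which is the earliest sound check can start.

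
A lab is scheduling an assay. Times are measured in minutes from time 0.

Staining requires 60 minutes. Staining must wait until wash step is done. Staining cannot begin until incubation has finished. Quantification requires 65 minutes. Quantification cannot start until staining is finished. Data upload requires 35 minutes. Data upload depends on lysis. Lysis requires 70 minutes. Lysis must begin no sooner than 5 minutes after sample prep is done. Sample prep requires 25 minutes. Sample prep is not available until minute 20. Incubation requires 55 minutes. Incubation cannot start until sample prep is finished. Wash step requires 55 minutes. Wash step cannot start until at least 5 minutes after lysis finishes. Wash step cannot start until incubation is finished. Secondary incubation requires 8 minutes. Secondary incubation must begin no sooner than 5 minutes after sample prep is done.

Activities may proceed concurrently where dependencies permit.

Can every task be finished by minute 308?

Yes

Sample prep waits on its own release at minute 20, so it starts at minute 20 and finishes at 20 + 25 = minute 45.
Secondary incubation cannot begin until sample prep (finishes minute 45, plus 5-minute gap → minute 50). It runs from minute 50 to 50 + 8 = minute 58.
Incubation cannot begin until sample prep (finishes minute 45). It runs from minute 45 to 45 + 55 = minute 100.
After sample prep (finishes minute 45, plus 5-minute gap → minute 50), lysis can start at minute 50 and finishes at minute 120.
Data upload cannot begin until lysis (finishes minute 120). It runs from minute 120 to 120 + 35 = minute 155.
For wash step: lysis (finishes minute 120, plus 5-minute gap → minute 125); incubation (finishes minute 100). Taking the maximum gives a start of minute 125, and it finishes at 125 + 55 = minute 180.
For staining: wash step (finishes minute 180); incubation (finishes minute 100). Taking the maximum gives a start of minute 180, and it finishes at 180 + 60 = minute 240.
Quantification waits on staining (finishes minute 240), so it starts at minute 240 and finishes at 240 + 65 = minute 305.
Every task is finished by minute 305, which is no later than the deadline of 308, so the schedule is feasible.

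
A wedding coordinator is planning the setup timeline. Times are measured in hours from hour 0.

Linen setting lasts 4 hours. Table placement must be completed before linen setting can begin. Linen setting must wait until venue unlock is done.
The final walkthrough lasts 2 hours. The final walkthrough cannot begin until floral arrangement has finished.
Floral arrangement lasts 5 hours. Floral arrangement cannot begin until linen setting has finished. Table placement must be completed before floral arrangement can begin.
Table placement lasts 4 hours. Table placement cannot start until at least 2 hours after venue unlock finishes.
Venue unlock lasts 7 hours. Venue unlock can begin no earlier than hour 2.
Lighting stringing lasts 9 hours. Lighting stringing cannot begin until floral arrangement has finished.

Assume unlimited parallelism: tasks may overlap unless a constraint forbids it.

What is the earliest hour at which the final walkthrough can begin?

Venue unlock waits on its own release at hour 2, so it starts at hour 2 and finishes at 2 + 7 = hour 9.
Table placement cannot begin until venue unlock (finishes hour 9, plus 2-hour gap → hour 11). It runs from hour 11 to 11 + 4 = hour 15.
Linen setting cannot start until table placement (finishes hour 15); venue unlock (finishes hour 9). The controlling bound is hour 15, so linen setting finishes at 15 + 4 = hour 19.
Floral arrangement has to wait for linen setting (finishes hour 19); table placement (finishes hour 15). The latest of these is hour 19, so floral arrangement runs hour 19 to 19 + 5 = hour 24.
The final walkthrough waits on floral arrangement (finishes hour 24), so the earliest it can start is hour 24.

24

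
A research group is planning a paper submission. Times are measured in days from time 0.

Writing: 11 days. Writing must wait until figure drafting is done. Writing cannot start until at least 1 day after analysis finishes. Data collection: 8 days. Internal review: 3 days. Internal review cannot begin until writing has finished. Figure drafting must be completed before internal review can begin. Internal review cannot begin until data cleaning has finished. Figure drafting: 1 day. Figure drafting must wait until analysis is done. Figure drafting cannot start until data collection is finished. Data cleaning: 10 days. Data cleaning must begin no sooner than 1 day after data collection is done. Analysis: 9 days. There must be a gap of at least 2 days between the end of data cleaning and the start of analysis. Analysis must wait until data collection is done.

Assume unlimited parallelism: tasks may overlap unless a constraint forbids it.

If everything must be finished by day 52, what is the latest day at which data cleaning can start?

16

Internal review must finish by day 52; it takes 3 days, so it must start by 52 − 3 = day 49.
Writing feeds into internal review (must start by day 49); so writing must finish by day 49 and therefore start by day 38.
Figure drafting must finish in time for writing (must start by day 38); internal review (must start by day 49). The tightest is day 38, so figure drafting must start by 38 − 1 = day 37.
For analysis: figure drafting (must start by day 37); writing (must start by day 38, minus 1-day gap → day 37). The most restrictive is day 37; with a 9-day duration, analysis must start by day 28.
Data cleaning must finish in time for analysis (must start by day 28, minus 2-day gap → day 26); internal review (must start by day 49). The tightest is day 26, so data cleaning must start by 26 − 10 = day 16.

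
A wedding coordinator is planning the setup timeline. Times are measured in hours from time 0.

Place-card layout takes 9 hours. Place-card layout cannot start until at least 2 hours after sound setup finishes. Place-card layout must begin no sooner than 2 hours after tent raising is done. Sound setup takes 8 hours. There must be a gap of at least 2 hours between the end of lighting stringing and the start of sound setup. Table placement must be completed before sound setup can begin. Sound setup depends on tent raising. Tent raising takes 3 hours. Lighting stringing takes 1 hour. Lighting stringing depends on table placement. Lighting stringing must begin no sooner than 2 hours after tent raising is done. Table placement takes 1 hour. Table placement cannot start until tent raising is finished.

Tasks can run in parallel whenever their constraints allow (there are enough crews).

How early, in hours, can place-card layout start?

18

Nothing blocks tent raising, so it runs from hour 0 to hour 3.
After tent raising (finishes hour 3), table placement can start at hour 3 and finishes at hour 4.
Lighting stringing needs all of table placement (finishes hour 4); tent raising (finishes hour 3, plus 2-hour gap → hour 5). That puts its earliest start at hour 5; it finishes at 5 + 1 = hour 6.
For sound setup: lighting stringing (finishes hour 6, plus 2-hour gap → hour 8); table placement (finishes hour 4); tent raising (finishes hour 3). Taking the maximum gives a start of hour 8, and it finishes at 8 + 8 = hour 16.
Place-card layout waits on sound setup (finishes hour 16, plus 2-hour gap → hour 18); tent raising (finishes hour 3, plus 2-hour gap → hour 5). The latest of these is hour 18, which is the earliest place-card layout can start.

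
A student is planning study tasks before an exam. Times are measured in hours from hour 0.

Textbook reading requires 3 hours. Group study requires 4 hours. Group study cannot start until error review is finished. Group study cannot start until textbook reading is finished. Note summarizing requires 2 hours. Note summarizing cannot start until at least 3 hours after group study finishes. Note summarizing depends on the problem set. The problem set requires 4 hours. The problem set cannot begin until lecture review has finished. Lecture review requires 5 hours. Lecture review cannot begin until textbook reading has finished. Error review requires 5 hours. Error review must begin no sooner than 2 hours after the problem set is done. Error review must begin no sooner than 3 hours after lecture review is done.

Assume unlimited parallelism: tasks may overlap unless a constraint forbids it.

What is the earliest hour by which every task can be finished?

Textbook reading has no prerequisites, so it starts at hour 0 and finishes at hour 3.
Lecture review waits on textbook reading (finishes hour 3), so it starts at hour 3 and finishes at 3 + 5 = hour 8.
The problem set cannot begin until lecture review (finishes hour 8). It runs from hour 8 to 8 + 4 = hour 12.
Error review cannot start until the problem set (finishes hour 12, plus 2-hour gap → hour 14); lecture review (finishes hour 8, plus 3-hour gap → hour 11). The controlling bound is hour 14, so error review finishes at 14 + 5 = hour 19.
Group study needs all of error review (finishes hour 19); textbook reading (finishes hour 3). That puts its earliest start at hour 19; it finishes at 19 + 4 = hour 23.
Note summarizing cannot start until group study (finishes hour 23, plus 3-hour gap → hour 26); the problem set (finishes hour 12). The controlling bound is hour 26, so note summarizing finishes at 26 + 2 = hour 28.
All tasks are finished once the last one completes. Finish times: Textbook reading at 3, Lecture review at 8, The problem set at 12, Error review at 19, Group study at 23, Note summarizing at 28. The latest is hour 28.

28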